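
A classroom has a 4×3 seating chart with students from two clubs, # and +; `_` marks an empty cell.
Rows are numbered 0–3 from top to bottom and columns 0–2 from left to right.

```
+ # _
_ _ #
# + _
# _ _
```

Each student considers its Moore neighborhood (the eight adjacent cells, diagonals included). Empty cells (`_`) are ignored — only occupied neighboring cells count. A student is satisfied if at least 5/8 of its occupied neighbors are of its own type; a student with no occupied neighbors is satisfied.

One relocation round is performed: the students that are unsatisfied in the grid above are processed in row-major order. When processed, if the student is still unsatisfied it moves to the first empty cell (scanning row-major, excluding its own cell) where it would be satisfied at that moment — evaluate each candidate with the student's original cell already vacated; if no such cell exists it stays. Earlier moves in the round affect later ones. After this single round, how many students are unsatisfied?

Initially unsatisfied (in order): (0,0), (0,1), (1,2), (2,0), (2,1), (3,0).
  (0,0) → (3,2).
  (0,1): now satisfied by earlier moves; stays.
  (1,2) → (0,0).
  (2,0) → (0,2).
  (2,1) → (2,2).
  (3,0): now satisfied by earlier moves; stays.
Resulting grid:
# # #
_ _ _
_ _ +
# _ +
All satisfied now.

0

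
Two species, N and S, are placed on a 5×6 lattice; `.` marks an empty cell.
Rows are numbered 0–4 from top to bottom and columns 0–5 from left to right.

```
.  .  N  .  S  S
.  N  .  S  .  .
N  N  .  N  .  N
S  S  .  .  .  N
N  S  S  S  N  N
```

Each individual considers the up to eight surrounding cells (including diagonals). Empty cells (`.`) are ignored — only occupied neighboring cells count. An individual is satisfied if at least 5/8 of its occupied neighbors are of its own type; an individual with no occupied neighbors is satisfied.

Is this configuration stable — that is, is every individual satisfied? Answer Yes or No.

Row 0: (0,2)N 1/2 ✗ · (0,4)S 2/2 ✓ · (0,5)S 1/1 ✓
Row 1: (1,1)N 3/3 ✓ · (1,3)S 1/3 ✗
Row 2: (2,0)N 2/4 ✗ · (2,1)N 2/4 ✗ · (2,3)N 0/1 ✗ · (2,5)N 1/1 ✓
Row 3: (3,0)S 2/5 ✗ · (3,1)S 3/6 ✗ · (3,5)N 3/3 ✓
Row 4: (4,0)N 0/3 ✗ · (4,1)S 3/4 ✓ · (4,2)S 3/3 ✓ · (4,3)S 1/2 ✗ · (4,4)N 2/3 ✓ · (4,5)N 2/2 ✓
For instance (0,2) has only 1/2 same-type neighbors, below 5/8.

No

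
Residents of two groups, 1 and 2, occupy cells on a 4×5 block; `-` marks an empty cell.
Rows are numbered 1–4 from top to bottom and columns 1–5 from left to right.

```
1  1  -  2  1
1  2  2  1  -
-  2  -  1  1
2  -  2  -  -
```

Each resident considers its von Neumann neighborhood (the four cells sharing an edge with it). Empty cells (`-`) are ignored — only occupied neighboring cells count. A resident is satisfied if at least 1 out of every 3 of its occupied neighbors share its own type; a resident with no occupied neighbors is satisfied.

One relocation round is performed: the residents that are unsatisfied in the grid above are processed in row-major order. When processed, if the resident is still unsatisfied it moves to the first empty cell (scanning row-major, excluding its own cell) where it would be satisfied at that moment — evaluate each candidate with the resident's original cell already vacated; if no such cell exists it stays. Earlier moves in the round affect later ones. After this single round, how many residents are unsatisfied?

0

Initially unsatisfied (in order): (1,4), (1,5).
  (1,4) → (1,3).
  (1,5): now satisfied by earlier moves; stays.
Resulting grid:
1 1 2 - 1
1 2 2 1 -
- 2 - 1 1
2 - 2 - -
All satisfied now.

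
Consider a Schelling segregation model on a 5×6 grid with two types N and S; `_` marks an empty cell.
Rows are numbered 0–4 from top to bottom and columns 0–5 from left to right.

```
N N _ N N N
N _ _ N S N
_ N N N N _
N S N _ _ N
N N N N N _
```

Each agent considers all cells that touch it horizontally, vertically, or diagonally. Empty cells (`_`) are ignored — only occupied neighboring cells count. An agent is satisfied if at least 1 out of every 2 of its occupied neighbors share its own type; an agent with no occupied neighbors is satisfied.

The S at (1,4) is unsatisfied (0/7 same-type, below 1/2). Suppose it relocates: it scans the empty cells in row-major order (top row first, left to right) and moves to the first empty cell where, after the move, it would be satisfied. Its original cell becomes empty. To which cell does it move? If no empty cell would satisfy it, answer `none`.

Vacating (1,4). Empty cells in order:
  (0,2): 0/3 same-type → still unsatisfied.
  (1,1): 0/5 same-type → still unsatisfied.
  (1,2): 0/6 same-type → still unsatisfied.
  (2,0): 1/4 same-type → still unsatisfied.
  (2,5): 0/3 same-type → still unsatisfied.
  (3,3): 0/7 same-type → still unsatisfied.
  (3,4): 0/5 same-type → still unsatisfied.
  (4,5): 0/2 same-type → still unsatisfied.

none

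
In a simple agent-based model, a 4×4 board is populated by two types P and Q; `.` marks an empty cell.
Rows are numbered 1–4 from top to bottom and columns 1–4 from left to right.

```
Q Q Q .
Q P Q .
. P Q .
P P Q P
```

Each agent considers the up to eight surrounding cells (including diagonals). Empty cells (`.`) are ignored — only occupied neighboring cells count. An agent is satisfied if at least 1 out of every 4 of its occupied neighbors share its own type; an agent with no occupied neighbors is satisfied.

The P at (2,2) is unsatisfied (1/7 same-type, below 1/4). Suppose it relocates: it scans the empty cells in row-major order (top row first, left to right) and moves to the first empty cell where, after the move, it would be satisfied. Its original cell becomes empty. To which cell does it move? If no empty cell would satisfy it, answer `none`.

(3,1)

Vacating (2,2). Empty cells in order:
  (1,4): 0/2 same-type → still unsatisfied.
  (2,4): 0/3 same-type → still unsatisfied.
  (3,1): 3/4 same-type → satisfied — stop here.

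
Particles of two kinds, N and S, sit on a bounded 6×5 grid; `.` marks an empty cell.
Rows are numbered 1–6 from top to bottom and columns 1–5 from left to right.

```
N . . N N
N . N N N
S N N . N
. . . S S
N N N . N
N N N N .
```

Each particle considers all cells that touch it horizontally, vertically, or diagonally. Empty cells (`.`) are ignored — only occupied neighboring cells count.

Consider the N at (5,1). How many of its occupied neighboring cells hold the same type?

3

Occupied neighbors of (5,1): (5,2)=N, (6,1)=N, (6,2)=N.
Same type (N): 3 of 3.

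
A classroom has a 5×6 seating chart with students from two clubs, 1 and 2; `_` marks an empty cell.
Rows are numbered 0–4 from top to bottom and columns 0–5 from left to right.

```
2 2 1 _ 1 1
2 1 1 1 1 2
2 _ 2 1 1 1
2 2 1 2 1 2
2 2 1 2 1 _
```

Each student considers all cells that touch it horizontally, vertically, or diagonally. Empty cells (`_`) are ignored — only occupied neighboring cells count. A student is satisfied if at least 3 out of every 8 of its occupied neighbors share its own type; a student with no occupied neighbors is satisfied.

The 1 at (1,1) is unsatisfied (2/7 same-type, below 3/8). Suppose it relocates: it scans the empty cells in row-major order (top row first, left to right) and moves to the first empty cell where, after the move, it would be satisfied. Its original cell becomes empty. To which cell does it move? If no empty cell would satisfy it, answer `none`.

Vacating (1,1). Empty cells in order:
  (0,3): 5/5 same-type → satisfied — stop here.

(0,3)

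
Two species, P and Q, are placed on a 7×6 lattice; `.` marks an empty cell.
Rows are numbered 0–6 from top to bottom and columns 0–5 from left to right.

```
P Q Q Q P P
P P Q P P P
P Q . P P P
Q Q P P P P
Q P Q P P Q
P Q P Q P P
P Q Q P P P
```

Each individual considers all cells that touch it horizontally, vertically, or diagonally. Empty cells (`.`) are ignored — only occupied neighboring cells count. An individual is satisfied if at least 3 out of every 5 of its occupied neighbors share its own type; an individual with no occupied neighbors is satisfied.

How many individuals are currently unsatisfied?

18

Row 0: (0,0)P 2/3 ✓ · (0,1)Q 2/5 ✗ · (0,2)Q 3/5 ✓ · (0,3)Q 2/5 ✗ · (0,4)P 4/5 ✓ · (0,5)P 3/3 ✓
Row 1: (1,0)P 3/5 ✓ · (1,1)P 3/7 ✗ · (1,2)Q 4/7 ✗ · (1,3)P 4/7 ✗ · (1,4)P 7/8 ✓ · (1,5)P 5/5 ✓
Row 2: (2,0)P 2/5 ✗ · (2,1)Q 3/7 ✗ · (2,3)P 6/7 ✓ · (2,4)P 8/8 ✓ · (2,5)P 5/5 ✓
Row 3: (3,0)Q 3/5 ✓ · (3,1)Q 4/7 ✗ · (3,2)P 4/7 ✗ · (3,3)P 6/7 ✓ · (3,4)P 7/8 ✓ · (3,5)P 4/5 ✓
Row 4: (4,0)Q 3/5 ✓ · (4,1)P 3/8 ✗ · (4,2)Q 3/8 ✗ · (4,3)P 6/8 ✓ · (4,4)P 6/8 ✓ · (4,5)Q 0/5 ✗
Row 5: (5,0)P 2/5 ✗ · (5,1)Q 4/8 ✗ · (5,2)P 3/8 ✗ · (5,3)Q 2/8 ✗ · (5,4)P 6/8 ✓ · (5,5)P 4/5 ✓
Row 6: (6,0)P 1/3 ✗ · (6,1)Q 2/5 ✗ · (6,2)Q 3/5 ✓ · (6,3)P 3/5 ✓ · (6,4)P 4/5 ✓ · (6,5)P 3/3 ✓
Unsatisfied: (0,1), (0,3), (1,1), (1,2), (1,3), (2,0), (2,1), (3,1), (3,2), (4,1), (4,2), (4,5), (5,0), (5,1), (5,2), (5,3), (6,0), (6,1) — 18 in total.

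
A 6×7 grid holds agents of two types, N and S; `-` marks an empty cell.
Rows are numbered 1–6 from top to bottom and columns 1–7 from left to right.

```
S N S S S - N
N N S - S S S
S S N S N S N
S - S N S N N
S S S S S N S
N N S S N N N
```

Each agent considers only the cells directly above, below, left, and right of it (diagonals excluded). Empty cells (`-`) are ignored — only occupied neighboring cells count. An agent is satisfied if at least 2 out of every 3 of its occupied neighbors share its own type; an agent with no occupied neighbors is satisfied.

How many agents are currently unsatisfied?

Row 1: (1,1)S 0/2 unhappy · (1,2)N 1/3 unhappy · (1,3)S 2/3 ok · (1,4)S 2/2 ok · (1,5)S 2/2 ok · (1,7)N 0/1 unhappy
Row 2: (2,1)N 1/3 unhappy · (2,2)N 2/4 unhappy · (2,3)S 1/3 unhappy · (2,5)S 2/3 ok · (2,6)S 3/3 ok · (2,7)S 1/3 unhappy
Row 3: (3,1)S 2/3 ok · (3,2)S 1/3 unhappy · (3,3)N 0/4 unhappy · (3,4)S 0/3 unhappy · (3,5)N 0/4 unhappy · (3,6)S 1/4 unhappy · (3,7)N 1/3 unhappy
Row 4: (4,1)S 2/2 ok · (4,3)S 1/3 unhappy · (4,4)N 0/4 unhappy · (4,5)S 1/4 unhappy · (4,6)N 2/4 unhappy · (4,7)N 2/3 ok
Row 5: (5,1)S 2/3 ok · (5,2)S 2/3 ok · (5,3)S 4/4 ok · (5,4)S 3/4 ok · (5,5)S 2/4 unhappy · (5,6)N 2/4 unhappy · (5,7)S 0/3 unhappy
Row 6: (6,1)N 1/2 unhappy · (6,2)N 1/3 unhappy · (6,3)S 2/3 ok · (6,4)S 2/3 ok · (6,5)N 1/3 unhappy · (6,6)N 3/3 ok · (6,7)N 1/2 unhappy
Unsatisfied: (1,1), (1,2), (1,7), (2,1), (2,2), (2,3), (2,7), (3,2), (3,3), (3,4), (3,5), (3,6), (3,7), (4,3), (4,4), (4,5), (4,6), (5,5), (5,6), (5,7), (6,1), (6,2), (6,5), (6,7) — 24 in total.

24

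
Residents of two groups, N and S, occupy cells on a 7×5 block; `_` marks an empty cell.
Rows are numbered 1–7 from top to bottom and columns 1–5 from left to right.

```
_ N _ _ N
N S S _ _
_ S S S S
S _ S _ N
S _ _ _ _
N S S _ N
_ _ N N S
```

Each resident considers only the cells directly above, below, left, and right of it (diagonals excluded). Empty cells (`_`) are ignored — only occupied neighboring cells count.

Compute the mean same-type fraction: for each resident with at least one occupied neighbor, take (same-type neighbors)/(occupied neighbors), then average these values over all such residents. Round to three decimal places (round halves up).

(1,2)N 0/1
(1,5)N — no occupied neighbors
(2,1)N 0/1
(2,2)S 2/4
(2,3)S 2/2
(3,2)S 2/2
(3,3)S 4/4
(3,4)S 2/2
(3,5)S 1/2
(4,1)S 1/1
(4,3)S 1/1
(4,5)N 0/1
(5,1)S 1/2
(6,1)N 0/2
(6,2)S 1/2
(6,3)S 1/2
(6,5)N 0/1
(7,3)N 1/2
(7,4)N 1/2
(7,5)S 0/2
Sum over 19 residents: 0/1 + 0/1 + 2/4 + 2/2 + 2/2 + 4/4 + 2/2 + 1/2 + 1/1 + 1/1 + 0/1 + 1/2 + 0/2 + 1/2 + 1/2 + 0/1 + 1/2 + 1/2 + 0/2 = 19/2; mean = 19/2 ÷ 19 = 1/2 = 0.5 → 0.500.

0.500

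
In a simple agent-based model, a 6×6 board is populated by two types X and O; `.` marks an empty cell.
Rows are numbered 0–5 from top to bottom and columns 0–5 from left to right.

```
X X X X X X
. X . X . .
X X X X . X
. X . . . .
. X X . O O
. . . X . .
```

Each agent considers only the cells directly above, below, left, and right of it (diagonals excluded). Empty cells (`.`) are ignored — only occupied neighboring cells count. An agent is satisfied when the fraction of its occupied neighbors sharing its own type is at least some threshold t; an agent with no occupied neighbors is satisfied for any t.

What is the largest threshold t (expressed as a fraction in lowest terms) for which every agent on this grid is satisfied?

1/1

Row 0: (0,0)X 1/1 · (0,1)X 3/3 · (0,2)X 2/2 · (0,3)X 3/3 · (0,4)X 2/2 · (0,5)X 1/1
Row 1: (1,1)X 2/2 · (1,3)X 2/2
Row 2: (2,0)X 1/1 · (2,1)X 4/4 · (2,2)X 2/2 · (2,3)X 2/2 · (2,5)X — no occupied neighbors
Row 3: (3,1)X 2/2
Row 4: (4,1)X 2/2 · (4,2)X 1/1 · (4,4)O 1/1 · (4,5)O 1/1
Row 5: (5,3)X — no occupied neighbors
The smallest same-type fraction is 1/1 at (0,0), which reduces to 1/1. Any threshold above that leaves this agent unsatisfied.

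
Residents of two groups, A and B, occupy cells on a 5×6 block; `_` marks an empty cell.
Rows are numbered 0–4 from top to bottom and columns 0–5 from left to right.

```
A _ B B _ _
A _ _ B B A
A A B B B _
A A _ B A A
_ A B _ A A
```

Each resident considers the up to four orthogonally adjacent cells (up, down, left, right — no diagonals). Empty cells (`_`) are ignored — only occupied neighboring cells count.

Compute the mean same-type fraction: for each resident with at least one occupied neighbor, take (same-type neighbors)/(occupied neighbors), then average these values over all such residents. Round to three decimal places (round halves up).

(0,0)A 1/1
(0,2)B 1/1
(0,3)B 2/2
(1,0)A 2/2
(1,3)B 3/3
(1,4)B 2/3
(1,5)A 0/1
(2,0)A 3/3
(2,1)A 2/3
(2,2)B 1/2
(2,3)B 4/4
(2,4)B 2/3
(3,0)A 2/2
(3,1)A 3/3
(3,3)B 1/2
(3,4)A 2/4
(3,5)A 2/2
(4,1)A 1/2
(4,2)B 0/1
(4,4)A 2/2
(4,5)A 2/2
Sum over 21 residents: 1/1 + 1/1 + 2/2 + 2/2 + 3/3 + 2/3 + 0/1 + 3/3 + 2/3 + 1/2 + 4/4 + 2/3 + 2/2 + 3/3 + 1/2 + 2/4 + 2/2 + 1/2 + 0/1 + 2/2 + 2/2 = 16; mean = 16 ÷ 21 = 16/21 = 0.761904… → 0.762.

0.762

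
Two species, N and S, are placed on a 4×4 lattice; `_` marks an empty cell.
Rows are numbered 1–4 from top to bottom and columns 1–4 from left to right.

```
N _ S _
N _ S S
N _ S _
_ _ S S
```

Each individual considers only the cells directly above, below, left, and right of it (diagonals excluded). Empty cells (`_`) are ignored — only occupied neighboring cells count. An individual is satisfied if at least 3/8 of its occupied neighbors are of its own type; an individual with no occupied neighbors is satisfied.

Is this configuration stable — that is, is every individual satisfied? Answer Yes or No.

(1,1)N 1/1 ✓
(1,3)S 1/1 ✓
(2,1)N 2/2 ✓
(2,3)S 3/3 ✓
(2,4)S 1/1 ✓
(3,1)N 1/1 ✓
(3,3)S 2/2 ✓
(4,3)S 2/2 ✓
(4,4)S 1/1 ✓
All meet the threshold, so the configuration is stable.

Yes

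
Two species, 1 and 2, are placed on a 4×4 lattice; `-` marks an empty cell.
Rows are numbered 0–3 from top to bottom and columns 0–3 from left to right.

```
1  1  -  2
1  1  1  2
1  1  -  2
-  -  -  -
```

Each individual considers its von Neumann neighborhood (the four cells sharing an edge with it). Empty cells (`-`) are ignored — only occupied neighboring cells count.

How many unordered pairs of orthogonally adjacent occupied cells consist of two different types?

Scan each occupied cell's neighbors to the right and below so each pair is counted once.
From row 0: 0 unlike of 4 pairs (running 0/4).
From row 1: 1 unlike of 6 pairs (running 1/10).
From row 2: 0 unlike of 1 pairs (running 1/11).
Total adjacent occupied pairs: 11; unlike-type pairs: 1.

1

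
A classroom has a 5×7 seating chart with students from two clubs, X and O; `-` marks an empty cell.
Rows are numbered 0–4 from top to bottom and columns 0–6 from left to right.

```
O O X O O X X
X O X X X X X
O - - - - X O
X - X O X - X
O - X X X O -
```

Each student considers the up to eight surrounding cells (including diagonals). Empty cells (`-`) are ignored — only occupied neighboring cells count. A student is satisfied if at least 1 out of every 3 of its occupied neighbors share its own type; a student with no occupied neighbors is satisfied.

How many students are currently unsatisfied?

(0,0)O 2/3 ✓
(0,1)O 2/5 ✓
(0,2)X 2/5 ✓
(0,3)O 1/5 ✗
(0,4)O 1/5 ✗
(0,5)X 4/5 ✓
(0,6)X 3/3 ✓
(1,0)X 0/4 ✗
(1,1)O 3/6 ✓
(1,2)X 2/5 ✓
(1,3)X 3/5 ✓
(1,4)X 4/6 ✓
(1,5)X 5/7 ✓
(1,6)X 4/5 ✓
(2,0)O 1/3 ✓
(2,5)X 5/6 ✓
(2,6)O 0/4 ✗
(3,0)X 0/2 ✗
(3,2)X 2/3 ✓
(3,3)O 0/5 ✗
(3,4)X 3/5 ✓
(3,6)X 1/3 ✓
(4,0)O 0/1 ✗
(4,2)X 2/3 ✓
(4,3)X 4/5 ✓
(4,4)X 2/4 ✓
(4,5)O 0/3 ✗
Unsatisfied: (0,3), (0,4), (1,0), (2,6), (3,0), (3,3), (4,0), (4,5) — 8 in total.

8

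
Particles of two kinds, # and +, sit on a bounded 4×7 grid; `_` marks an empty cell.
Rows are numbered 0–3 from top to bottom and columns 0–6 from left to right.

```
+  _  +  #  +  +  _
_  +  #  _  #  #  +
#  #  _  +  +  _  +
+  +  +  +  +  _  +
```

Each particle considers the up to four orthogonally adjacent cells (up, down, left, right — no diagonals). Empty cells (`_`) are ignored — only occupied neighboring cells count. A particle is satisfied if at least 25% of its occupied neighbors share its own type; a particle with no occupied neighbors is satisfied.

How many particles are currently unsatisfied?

(0,0)+ 0/0 satisfied
(0,2)+ 0/2 not
(0,3)# 0/2 not
(0,4)+ 1/3 satisfied
(0,5)+ 1/2 satisfied
(1,1)+ 0/2 not
(1,2)# 0/2 not
(1,4)# 1/3 satisfied
(1,5)# 1/3 satisfied
(1,6)+ 1/2 satisfied
(2,0)# 1/2 satisfied
(2,1)# 1/3 satisfied
(2,3)+ 2/2 satisfied
(2,4)+ 2/3 satisfied
(2,6)+ 2/2 satisfied
(3,0)+ 1/2 satisfied
(3,1)+ 2/3 satisfied
(3,2)+ 2/2 satisfied
(3,3)+ 3/3 satisfied
(3,4)+ 2/2 satisfied
(3,6)+ 1/1 satisfied
Unsatisfied: (0,2), (0,3), (1,1), (1,2) — 4 in total.

4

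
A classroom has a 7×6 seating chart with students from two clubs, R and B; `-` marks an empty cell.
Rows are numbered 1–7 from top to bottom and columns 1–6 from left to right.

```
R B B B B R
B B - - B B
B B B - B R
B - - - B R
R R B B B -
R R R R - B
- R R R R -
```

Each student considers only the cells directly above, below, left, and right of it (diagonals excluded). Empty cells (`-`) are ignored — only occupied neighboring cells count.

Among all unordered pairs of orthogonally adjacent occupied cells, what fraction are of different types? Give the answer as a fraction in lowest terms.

11/41

Scan each occupied cell's neighbors to the right and below so each pair is counted once.
Row 1: R(1,1)–B(1,2)≠ R(1,1)–B(2,1)≠ B(1,2)–B(1,3)= B(1,2)–B(2,2)= B(1,3)–B(1,4)= B(1,4)–B(1,5)= B(1,5)–R(1,6)≠ B(1,5)–B(2,5)= R(1,6)–B(2,6)≠  → 4/9 unlike.
Row 2: B(2,1)–B(2,2)= B(2,1)–B(3,1)= B(2,2)–B(3,2)= B(2,5)–B(2,6)= B(2,5)–B(3,5)= B(2,6)–R(3,6)≠  → 1/6 unlike.
Row 3: B(3,1)–B(3,2)= B(3,1)–B(4,1)= B(3,2)–B(3,3)= B(3,5)–R(3,6)≠ B(3,5)–B(4,5)= R(3,6)–R(4,6)=  → 1/6 unlike.
Row 4: B(4,1)–R(5,1)≠ B(4,5)–R(4,6)≠ B(4,5)–B(5,5)=  → 2/3 unlike.
Row 5: R(5,1)–R(5,2)= R(5,1)–R(6,1)= R(5,2)–B(5,3)≠ R(5,2)–R(6,2)= B(5,3)–B(5,4)= B(5,3)–R(6,3)≠ B(5,4)–B(5,5)= B(5,4)–R(6,4)≠  → 3/8 unlike.
Row 6: R(6,1)–R(6,2)= R(6,2)–R(6,3)= R(6,2)–R(7,2)= R(6,3)–R(6,4)= R(6,3)–R(7,3)= R(6,4)–R(7,4)=  → 0/6 unlike.
Row 7: R(7,2)–R(7,3)= R(7,3)–R(7,4)= R(7,4)–R(7,5)=  → 0/3 unlike.
Total adjacent occupied pairs: 41; unlike-type pairs: 11.
11/41 is already in lowest terms.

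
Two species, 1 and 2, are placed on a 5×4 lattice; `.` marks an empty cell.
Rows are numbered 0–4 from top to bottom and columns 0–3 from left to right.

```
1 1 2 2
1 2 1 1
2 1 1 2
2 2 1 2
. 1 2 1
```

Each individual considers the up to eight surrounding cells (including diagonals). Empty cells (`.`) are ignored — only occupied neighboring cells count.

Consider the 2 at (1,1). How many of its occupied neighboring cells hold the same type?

2

Occupied neighbors of (1,1): (0,0)=1, (0,1)=1, (0,2)=2, (1,0)=1, (1,2)=1, (2,0)=2, (2,1)=1, (2,2)=1.
Same type (2): 2 of 8.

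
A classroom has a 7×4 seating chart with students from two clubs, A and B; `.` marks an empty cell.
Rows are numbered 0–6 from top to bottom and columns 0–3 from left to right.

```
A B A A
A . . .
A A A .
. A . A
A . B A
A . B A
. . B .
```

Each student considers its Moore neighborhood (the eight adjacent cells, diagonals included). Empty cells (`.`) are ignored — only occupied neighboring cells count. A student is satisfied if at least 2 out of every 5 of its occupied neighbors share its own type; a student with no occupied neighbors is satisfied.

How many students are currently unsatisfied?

(0,0)A 1/2 ✓
(0,1)B 0/3 ✗
(0,2)A 1/2 ✓
(0,3)A 1/1 ✓
(1,0)A 3/4 ✓
(2,0)A 3/3 ✓
(2,1)A 4/4 ✓
(2,2)A 3/3 ✓
(3,1)A 4/5 ✓
(3,3)A 2/3 ✓
(4,0)A 2/2 ✓
(4,2)B 1/5 ✗
(4,3)A 2/4 ✓
(5,0)A 1/1 ✓
(5,2)B 2/4 ✓
(5,3)A 1/4 ✗
(6,2)B 1/2 ✓
Unsatisfied: (0,1), (4,2), (5,3) — 3 in total.

3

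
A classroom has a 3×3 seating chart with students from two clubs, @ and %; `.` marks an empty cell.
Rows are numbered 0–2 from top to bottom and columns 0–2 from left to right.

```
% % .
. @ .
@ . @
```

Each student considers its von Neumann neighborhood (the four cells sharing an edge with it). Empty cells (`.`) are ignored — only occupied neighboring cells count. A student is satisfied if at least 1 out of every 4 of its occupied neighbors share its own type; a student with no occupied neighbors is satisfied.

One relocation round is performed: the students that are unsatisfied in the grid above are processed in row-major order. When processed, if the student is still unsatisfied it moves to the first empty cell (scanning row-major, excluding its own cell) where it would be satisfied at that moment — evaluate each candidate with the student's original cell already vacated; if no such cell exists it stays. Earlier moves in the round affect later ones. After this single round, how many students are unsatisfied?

0

Initially unsatisfied (in order): (1,1).
  (1,1) → (1,0).
Resulting grid:
% % .
@ . .
@ . @
All satisfied now.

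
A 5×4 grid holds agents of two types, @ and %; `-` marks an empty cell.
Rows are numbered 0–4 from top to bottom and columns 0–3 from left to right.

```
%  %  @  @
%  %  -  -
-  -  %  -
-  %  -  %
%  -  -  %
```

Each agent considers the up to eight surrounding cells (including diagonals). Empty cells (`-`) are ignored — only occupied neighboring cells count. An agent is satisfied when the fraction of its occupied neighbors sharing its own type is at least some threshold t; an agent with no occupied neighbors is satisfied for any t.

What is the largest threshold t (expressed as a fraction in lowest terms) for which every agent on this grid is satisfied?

(0,0)% 3/3
(0,1)% 3/4
(0,2)@ 1/3
(0,3)@ 1/1
(1,0)% 3/3
(1,1)% 4/5
(2,2)% 3/3
(3,1)% 2/2
(3,3)% 2/2
(4,0)% 1/1
(4,3)% 1/1
The smallest same-type fraction is 1/3 at (0,2), which reduces to 1/3. Any threshold above that leaves this agent unsatisfied.

1/3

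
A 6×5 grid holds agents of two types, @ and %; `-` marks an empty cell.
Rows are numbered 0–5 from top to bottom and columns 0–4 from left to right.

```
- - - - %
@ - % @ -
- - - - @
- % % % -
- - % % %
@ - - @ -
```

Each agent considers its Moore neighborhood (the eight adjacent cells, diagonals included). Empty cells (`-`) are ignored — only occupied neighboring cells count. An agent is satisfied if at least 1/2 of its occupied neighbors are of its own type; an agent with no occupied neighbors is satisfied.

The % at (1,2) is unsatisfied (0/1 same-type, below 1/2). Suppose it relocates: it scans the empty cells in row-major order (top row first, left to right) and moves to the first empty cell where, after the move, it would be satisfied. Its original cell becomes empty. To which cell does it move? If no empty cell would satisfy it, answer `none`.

(0,3)

Vacating (1,2). Empty cells in order:
  (0,0): 0/1 same-type → still unsatisfied.
  (0,1): 0/1 same-type → still unsatisfied.
  (0,2): 0/1 same-type → still unsatisfied.
  (0,3): 1/2 same-type → satisfied — stop here.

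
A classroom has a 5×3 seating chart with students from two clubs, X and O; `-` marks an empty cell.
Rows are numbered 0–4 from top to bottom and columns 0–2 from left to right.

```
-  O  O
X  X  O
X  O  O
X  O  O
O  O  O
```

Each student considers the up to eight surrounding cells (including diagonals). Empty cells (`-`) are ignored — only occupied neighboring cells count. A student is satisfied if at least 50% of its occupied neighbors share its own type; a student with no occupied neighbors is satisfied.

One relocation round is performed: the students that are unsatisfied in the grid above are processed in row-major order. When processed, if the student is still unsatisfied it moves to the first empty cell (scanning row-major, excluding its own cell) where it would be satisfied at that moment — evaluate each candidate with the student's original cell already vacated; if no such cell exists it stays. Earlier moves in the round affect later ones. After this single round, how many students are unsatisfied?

1

Initially unsatisfied (in order): (1,1), (3,0).
  (1,1) → (0,0).
  (3,0): no empty cell satisfies it; stays.
Resulting grid:
X O O
X - O
X O O
X O O
O O O
Unsatisfied now: (3,0).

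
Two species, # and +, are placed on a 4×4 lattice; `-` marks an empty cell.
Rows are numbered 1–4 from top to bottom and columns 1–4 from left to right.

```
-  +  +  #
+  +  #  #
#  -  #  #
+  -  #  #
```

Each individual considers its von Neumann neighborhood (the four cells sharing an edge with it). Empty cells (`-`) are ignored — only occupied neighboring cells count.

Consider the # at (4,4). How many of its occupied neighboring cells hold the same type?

Occupied neighbors of (4,4): (3,4)=#, (4,3)=#.
Same type (#): 2 of 2.

2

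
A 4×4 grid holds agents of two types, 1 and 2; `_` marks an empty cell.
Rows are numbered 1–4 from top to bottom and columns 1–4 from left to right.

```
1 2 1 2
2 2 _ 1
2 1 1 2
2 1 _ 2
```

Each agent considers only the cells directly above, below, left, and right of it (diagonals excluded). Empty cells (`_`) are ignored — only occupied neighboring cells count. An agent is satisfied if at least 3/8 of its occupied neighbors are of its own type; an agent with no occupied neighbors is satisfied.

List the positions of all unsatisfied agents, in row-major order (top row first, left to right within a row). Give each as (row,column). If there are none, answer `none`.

Row 1: (1,1)1 0/2 not · (1,2)2 1/3 not · (1,3)1 0/2 not · (1,4)2 0/2 not
Row 2: (2,1)2 2/3 satisfied · (2,2)2 2/3 satisfied · (2,4)1 0/2 not
Row 3: (3,1)2 2/3 satisfied · (3,2)1 2/4 satisfied · (3,3)1 1/2 satisfied · (3,4)2 1/3 not
Row 4: (4,1)2 1/2 satisfied · (4,2)1 1/2 satisfied · (4,4)2 1/1 satisfied

(1,1), (1,2), (1,3), (1,4), (2,4), (3,4)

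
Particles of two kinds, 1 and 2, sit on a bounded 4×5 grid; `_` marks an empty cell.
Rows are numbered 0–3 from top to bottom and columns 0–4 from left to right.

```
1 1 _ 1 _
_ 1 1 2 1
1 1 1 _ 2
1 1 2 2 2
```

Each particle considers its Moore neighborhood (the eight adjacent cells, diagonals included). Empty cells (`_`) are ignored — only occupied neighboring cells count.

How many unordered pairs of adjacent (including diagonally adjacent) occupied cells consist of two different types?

9

Scan each occupied cell's neighbors to the right and below (and the two forward diagonals) so each pair is counted once.
Row 0: 1(0,0)–1(0,1)= 1(0,0)–1(1,1)= 1(0,1)–1(1,1)= 1(0,1)–1(1,2)= 1(0,3)–2(1,3)≠ 1(0,3)–1(1,4)= 1(0,3)–1(1,2)=  → 1/7 unlike.
Row 1: 1(1,1)–1(1,2)= 1(1,1)–1(2,1)= 1(1,1)–1(2,2)= 1(1,1)–1(2,0)= 1(1,2)–2(1,3)≠ 1(1,2)–1(2,2)= 1(1,2)–1(2,1)= 2(1,3)–1(1,4)≠ 2(1,3)–2(2,4)= 2(1,3)–1(2,2)≠ 1(1,4)–2(2,4)≠  → 4/11 unlike.
Row 2: 1(2,0)–1(2,1)= 1(2,0)–1(3,0)= 1(2,0)–1(3,1)= 1(2,1)–1(2,2)= 1(2,1)–1(3,1)= 1(2,1)–2(3,2)≠ 1(2,1)–1(3,0)= 1(2,2)–2(3,2)≠ 1(2,2)–2(3,3)≠ 1(2,2)–1(3,1)= 2(2,4)–2(3,4)= 2(2,4)–2(3,3)=  → 3/12 unlike.
Row 3: 1(3,0)–1(3,1)= 1(3,1)–2(3,2)≠ 2(3,2)–2(3,3)= 2(3,3)–2(3,4)=  → 1/4 unlike.
Total adjacent occupied pairs: 34; unlike-type pairs: 9.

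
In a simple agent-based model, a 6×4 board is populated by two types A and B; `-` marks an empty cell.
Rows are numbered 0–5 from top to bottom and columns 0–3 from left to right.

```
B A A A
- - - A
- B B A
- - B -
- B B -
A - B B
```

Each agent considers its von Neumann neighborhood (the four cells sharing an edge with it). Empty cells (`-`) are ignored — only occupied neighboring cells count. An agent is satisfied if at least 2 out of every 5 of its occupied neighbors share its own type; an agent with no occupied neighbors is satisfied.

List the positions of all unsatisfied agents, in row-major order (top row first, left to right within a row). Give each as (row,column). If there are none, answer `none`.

(0,0)

(0,0)B 0/1 not
(0,1)A 1/2 satisfied
(0,2)A 2/2 satisfied
(0,3)A 2/2 satisfied
(1,3)A 2/2 satisfied
(2,1)B 1/1 satisfied
(2,2)B 2/3 satisfied
(2,3)A 1/2 satisfied
(3,2)B 2/2 satisfied
(4,1)B 1/1 satisfied
(4,2)B 3/3 satisfied
(5,0)A 0/0 satisfied
(5,2)B 2/2 satisfied
(5,3)B 1/1 satisfied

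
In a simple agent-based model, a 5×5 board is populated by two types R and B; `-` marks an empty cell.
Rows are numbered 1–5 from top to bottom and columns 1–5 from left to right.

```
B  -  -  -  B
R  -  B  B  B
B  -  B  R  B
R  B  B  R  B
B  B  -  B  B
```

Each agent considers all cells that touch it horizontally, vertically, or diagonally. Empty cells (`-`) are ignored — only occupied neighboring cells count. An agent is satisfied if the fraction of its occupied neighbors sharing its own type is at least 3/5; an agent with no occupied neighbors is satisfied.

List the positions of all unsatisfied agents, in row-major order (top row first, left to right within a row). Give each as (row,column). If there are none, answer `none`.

Row 1: (1,1)B 0/1 not · (1,5)B 2/2 satisfied
Row 2: (2,1)R 0/2 not · (2,3)B 2/3 satisfied · (2,4)B 5/6 satisfied · (2,5)B 3/4 satisfied
Row 3: (3,1)B 1/3 not · (3,3)B 4/6 satisfied · (3,4)R 1/8 not · (3,5)B 3/5 satisfied
Row 4: (4,1)R 0/4 not · (4,2)B 5/6 satisfied · (4,3)B 4/6 satisfied · (4,4)R 1/7 not · (4,5)B 3/5 satisfied
Row 5: (5,1)B 2/3 satisfied · (5,2)B 3/4 satisfied · (5,4)B 3/4 satisfied · (5,5)B 2/3 satisfied

(1,1), (2,1), (3,1), (3,4), (4,1), (4,4)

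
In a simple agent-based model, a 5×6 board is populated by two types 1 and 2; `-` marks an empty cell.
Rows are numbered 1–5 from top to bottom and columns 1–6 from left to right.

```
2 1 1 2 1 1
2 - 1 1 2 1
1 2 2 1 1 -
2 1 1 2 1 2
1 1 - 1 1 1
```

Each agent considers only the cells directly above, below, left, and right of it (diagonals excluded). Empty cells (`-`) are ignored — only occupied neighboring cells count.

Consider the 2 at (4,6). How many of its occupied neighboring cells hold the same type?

0

Occupied neighbors of (4,6): (5,6)=1, (4,5)=1.
Same type (2): 0 of 2.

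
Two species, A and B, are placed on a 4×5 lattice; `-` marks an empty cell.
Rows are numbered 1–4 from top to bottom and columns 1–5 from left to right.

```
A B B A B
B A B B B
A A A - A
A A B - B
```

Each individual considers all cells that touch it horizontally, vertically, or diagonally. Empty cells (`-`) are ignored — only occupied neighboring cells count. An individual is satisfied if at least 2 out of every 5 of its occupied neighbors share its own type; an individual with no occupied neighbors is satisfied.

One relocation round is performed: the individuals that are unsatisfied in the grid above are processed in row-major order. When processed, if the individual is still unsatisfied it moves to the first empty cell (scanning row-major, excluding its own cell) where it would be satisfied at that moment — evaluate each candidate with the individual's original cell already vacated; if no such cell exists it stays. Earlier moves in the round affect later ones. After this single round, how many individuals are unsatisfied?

Initially unsatisfied (in order): (1,1), (1,4), (2,1), (3,5), (4,3), (4,5).
  (1,1) → (4,4).
  (1,4): no empty cell satisfies it; stays.
  (2,1) → (1,1).
  (3,5) → (2,1).
  (4,3) → (3,4).
  (4,5): now satisfied by earlier moves; stays.
Resulting grid:
B B B A B
A A B B B
A A A B -
A A - A B
Unsatisfied now: (1,1), (1,4), (4,4).

3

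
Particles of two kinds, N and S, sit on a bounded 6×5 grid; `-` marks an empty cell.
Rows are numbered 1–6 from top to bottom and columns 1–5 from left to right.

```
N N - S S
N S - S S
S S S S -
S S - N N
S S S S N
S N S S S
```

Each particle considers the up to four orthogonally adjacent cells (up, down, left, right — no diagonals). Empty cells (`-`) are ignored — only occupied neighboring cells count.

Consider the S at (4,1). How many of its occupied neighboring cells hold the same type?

3

Occupied neighbors of (4,1): (3,1)=S, (5,1)=S, (4,2)=S.
Same type (S): 3 of 3.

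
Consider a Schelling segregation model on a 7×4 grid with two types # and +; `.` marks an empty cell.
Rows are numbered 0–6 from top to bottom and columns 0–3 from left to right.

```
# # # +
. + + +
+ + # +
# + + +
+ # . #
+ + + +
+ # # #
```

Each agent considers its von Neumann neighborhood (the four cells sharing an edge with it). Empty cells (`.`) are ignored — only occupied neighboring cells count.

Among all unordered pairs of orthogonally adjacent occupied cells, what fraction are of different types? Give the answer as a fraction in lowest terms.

1/2

Scan each occupied cell's neighbors to the right and below so each pair is counted once.
Row 0: #(0,0)–#(0,1)= #(0,1)–#(0,2)= #(0,1)–+(1,1)≠ #(0,2)–+(0,3)≠ #(0,2)–+(1,2)≠ +(0,3)–+(1,3)=  → 3/6 unlike.
Row 1: +(1,1)–+(1,2)= +(1,1)–+(2,1)= +(1,2)–+(1,3)= +(1,2)–#(2,2)≠ +(1,3)–+(2,3)=  → 1/5 unlike.
Row 2: +(2,0)–+(2,1)= +(2,0)–#(3,0)≠ +(2,1)–#(2,2)≠ +(2,1)–+(3,1)= #(2,2)–+(2,3)≠ #(2,2)–+(3,2)≠ +(2,3)–+(3,3)=  → 4/7 unlike.
Row 3: #(3,0)–+(3,1)≠ #(3,0)–+(4,0)≠ +(3,1)–+(3,2)= +(3,1)–#(4,1)≠ +(3,2)–+(3,3)= +(3,3)–#(4,3)≠  → 4/6 unlike.
Row 4: +(4,0)–#(4,1)≠ +(4,0)–+(5,0)= #(4,1)–+(5,1)≠ #(4,3)–+(5,3)≠  → 3/4 unlike.
Row 5: +(5,0)–+(5,1)= +(5,0)–+(6,0)= +(5,1)–+(5,2)= +(5,1)–#(6,1)≠ +(5,2)–+(5,3)= +(5,2)–#(6,2)≠ +(5,3)–#(6,3)≠  → 3/7 unlike.
Row 6: +(6,0)–#(6,1)≠ #(6,1)–#(6,2)= #(6,2)–#(6,3)=  → 1/3 unlike.
Total adjacent occupied pairs: 38; unlike-type pairs: 19.
19/38 reduces to 1/2.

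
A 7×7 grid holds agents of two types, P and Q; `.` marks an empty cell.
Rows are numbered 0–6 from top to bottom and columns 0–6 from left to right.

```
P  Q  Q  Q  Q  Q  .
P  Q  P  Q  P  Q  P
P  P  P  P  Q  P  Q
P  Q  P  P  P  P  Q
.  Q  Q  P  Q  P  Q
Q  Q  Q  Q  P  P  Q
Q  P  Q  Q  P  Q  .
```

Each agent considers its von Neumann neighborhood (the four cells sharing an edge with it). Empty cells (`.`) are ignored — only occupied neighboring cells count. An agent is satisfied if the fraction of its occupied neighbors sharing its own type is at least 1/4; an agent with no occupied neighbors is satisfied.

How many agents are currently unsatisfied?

Row 0: (0,0)P 1/2 ✓ · (0,1)Q 2/3 ✓ · (0,2)Q 2/3 ✓ · (0,3)Q 3/3 ✓ · (0,4)Q 2/3 ✓ · (0,5)Q 2/2 ✓
Row 1: (1,0)P 2/3 ✓ · (1,1)Q 1/4 ✓ · (1,2)P 1/4 ✓ · (1,3)Q 1/4 ✓ · (1,4)P 0/4 ✗ · (1,5)Q 1/4 ✓ · (1,6)P 0/2 ✗
Row 2: (2,0)P 3/3 ✓ · (2,1)P 2/4 ✓ · (2,2)P 4/4 ✓ · (2,3)P 2/4 ✓ · (2,4)Q 0/4 ✗ · (2,5)P 1/4 ✓ · (2,6)Q 1/3 ✓
Row 3: (3,0)P 1/2 ✓ · (3,1)Q 1/4 ✓ · (3,2)P 2/4 ✓ · (3,3)P 4/4 ✓ · (3,4)P 2/4 ✓ · (3,5)P 3/4 ✓ · (3,6)Q 2/3 ✓
Row 4: (4,1)Q 3/3 ✓ · (4,2)Q 2/4 ✓ · (4,3)P 1/4 ✓ · (4,4)Q 0/4 ✗ · (4,5)P 2/4 ✓ · (4,6)Q 2/3 ✓
Row 5: (5,0)Q 2/2 ✓ · (5,1)Q 3/4 ✓ · (5,2)Q 4/4 ✓ · (5,3)Q 2/4 ✓ · (5,4)P 2/4 ✓ · (5,5)P 2/4 ✓ · (5,6)Q 1/2 ✓
Row 6: (6,0)Q 1/2 ✓ · (6,1)P 0/3 ✗ · (6,2)Q 2/3 ✓ · (6,3)Q 2/3 ✓ · (6,4)P 1/3 ✓ · (6,5)Q 0/2 ✗
Unsatisfied: (1,4), (1,6), (2,4), (4,4), (6,1), (6,5) — 6 in total.

6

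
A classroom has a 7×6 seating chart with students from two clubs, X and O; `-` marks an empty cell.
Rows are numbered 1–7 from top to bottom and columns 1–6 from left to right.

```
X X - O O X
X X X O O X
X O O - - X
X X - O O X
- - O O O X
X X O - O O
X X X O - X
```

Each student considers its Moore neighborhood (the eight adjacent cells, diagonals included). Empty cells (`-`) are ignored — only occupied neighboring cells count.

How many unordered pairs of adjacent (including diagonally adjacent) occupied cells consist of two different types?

31

Scan each occupied cell's neighbors to the right and below (and the two forward diagonals) so each pair is counted once.
Row 1: X(1,1)–X(1,2)= X(1,1)–X(2,1)= X(1,1)–X(2,2)= X(1,2)–X(2,2)= X(1,2)–X(2,3)= X(1,2)–X(2,1)= O(1,4)–O(1,5)= O(1,4)–O(2,4)= O(1,4)–O(2,5)= O(1,4)–X(2,3)≠ O(1,5)–X(1,6)≠ O(1,5)–O(2,5)= O(1,5)–X(2,6)≠ O(1,5)–O(2,4)= X(1,6)–X(2,6)= X(1,6)–O(2,5)≠  → 4/16 unlike.
Row 2: X(2,1)–X(2,2)= X(2,1)–X(3,1)= X(2,1)–O(3,2)≠ X(2,2)–X(2,3)= X(2,2)–O(3,2)≠ X(2,2)–O(3,3)≠ X(2,2)–X(3,1)= X(2,3)–O(2,4)≠ X(2,3)–O(3,3)≠ X(2,3)–O(3,2)≠ O(2,4)–O(2,5)= O(2,4)–O(3,3)= O(2,5)–X(2,6)≠ O(2,5)–X(3,6)≠ X(2,6)–X(3,6)=  → 8/15 unlike.
Row 3: X(3,1)–O(3,2)≠ X(3,1)–X(4,1)= X(3,1)–X(4,2)= O(3,2)–O(3,3)= O(3,2)–X(4,2)≠ O(3,2)–X(4,1)≠ O(3,3)–O(4,4)= O(3,3)–X(4,2)≠ X(3,6)–X(4,6)= X(3,6)–O(4,5)≠  → 5/10 unlike.
Row 4: X(4,1)–X(4,2)= X(4,2)–O(5,3)≠ O(4,4)–O(4,5)= O(4,4)–O(5,4)= O(4,4)–O(5,5)= O(4,4)–O(5,3)= O(4,5)–X(4,6)≠ O(4,5)–O(5,5)= O(4,5)–X(5,6)≠ O(4,5)–O(5,4)= X(4,6)–X(5,6)= X(4,6)–O(5,5)≠  → 4/12 unlike.
Row 5: O(5,3)–O(5,4)= O(5,3)–O(6,3)= O(5,3)–X(6,2)≠ O(5,4)–O(5,5)= O(5,4)–O(6,5)= O(5,4)–O(6,3)= O(5,5)–X(5,6)≠ O(5,5)–O(6,5)= O(5,5)–O(6,6)= X(5,6)–O(6,6)≠ X(5,6)–O(6,5)≠  → 4/11 unlike.
Row 6: X(6,1)–X(6,2)= X(6,1)–X(7,1)= X(6,1)–X(7,2)= X(6,2)–O(6,3)≠ X(6,2)–X(7,2)= X(6,2)–X(7,3)= X(6,2)–X(7,1)= O(6,3)–X(7,3)≠ O(6,3)–O(7,4)= O(6,3)–X(7,2)≠ O(6,5)–O(6,6)= O(6,5)–X(7,6)≠ O(6,5)–O(7,4)= O(6,6)–X(7,6)≠  → 5/14 unlike.
Row 7: X(7,1)–X(7,2)= X(7,2)–X(7,3)= X(7,3)–O(7,4)≠  → 1/3 unlike.
Total adjacent occupied pairs: 81; unlike-type pairs: 31.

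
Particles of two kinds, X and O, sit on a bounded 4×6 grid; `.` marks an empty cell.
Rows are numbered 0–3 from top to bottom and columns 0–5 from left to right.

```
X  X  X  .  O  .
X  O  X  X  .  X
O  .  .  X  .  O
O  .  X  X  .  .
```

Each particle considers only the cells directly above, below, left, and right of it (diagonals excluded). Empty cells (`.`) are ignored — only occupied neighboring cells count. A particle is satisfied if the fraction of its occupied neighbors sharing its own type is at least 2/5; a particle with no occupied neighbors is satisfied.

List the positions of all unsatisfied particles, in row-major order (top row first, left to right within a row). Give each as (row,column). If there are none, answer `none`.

Row 0: (0,0)X 2/2 ok · (0,1)X 2/3 ok · (0,2)X 2/2 ok · (0,4)O 0/0 ok
Row 1: (1,0)X 1/3 unhappy · (1,1)O 0/3 unhappy · (1,2)X 2/3 ok · (1,3)X 2/2 ok · (1,5)X 0/1 unhappy
Row 2: (2,0)O 1/2 ok · (2,3)X 2/2 ok · (2,5)O 0/1 unhappy
Row 3: (3,0)O 1/1 ok · (3,2)X 1/1 ok · (3,3)X 2/2 ok

(1,0), (1,1), (1,5), (2,5)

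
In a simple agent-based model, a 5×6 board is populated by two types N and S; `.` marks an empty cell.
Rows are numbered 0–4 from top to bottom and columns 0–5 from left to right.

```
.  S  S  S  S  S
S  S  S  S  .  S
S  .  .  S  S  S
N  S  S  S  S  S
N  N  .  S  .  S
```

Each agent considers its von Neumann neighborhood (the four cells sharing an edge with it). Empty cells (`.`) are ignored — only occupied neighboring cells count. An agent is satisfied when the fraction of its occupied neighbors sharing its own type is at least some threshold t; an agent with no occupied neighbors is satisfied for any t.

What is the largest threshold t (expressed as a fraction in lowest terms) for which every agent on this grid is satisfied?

1/3

(0,1)S 2/2
(0,2)S 3/3
(0,3)S 3/3
(0,4)S 2/2
(0,5)S 2/2
(1,0)S 2/2
(1,1)S 3/3
(1,2)S 3/3
(1,3)S 3/3
(1,5)S 2/2
(2,0)S 1/2
(2,3)S 3/3
(2,4)S 3/3
(2,5)S 3/3
(3,0)N 1/3
(3,1)S 1/3
(3,2)S 2/2
(3,3)S 4/4
(3,4)S 3/3
(3,5)S 3/3
(4,0)N 2/2
(4,1)N 1/2
(4,3)S 1/1
(4,5)S 1/1
The smallest same-type fraction is 1/3 at (3,0), which reduces to 1/3. Any threshold above that leaves this agent unsatisfied.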